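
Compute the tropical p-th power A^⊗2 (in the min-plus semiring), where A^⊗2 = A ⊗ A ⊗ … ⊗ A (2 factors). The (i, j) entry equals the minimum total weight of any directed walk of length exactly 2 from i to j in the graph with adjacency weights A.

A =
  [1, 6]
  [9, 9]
A^⊗2 =
  [2, 7]
  [10, 15]

Each entry (A^⊗2)_ij equals the minimum over all length-2 walks i = v_0 → v_1 → … → v_2 = j of Σ_t A[v_t][v_{t+1}]. For example, for (i, j) = (0, 1) we minimise over 2 possible intermediate vertex sequences; the minimum is 7, attained along the walk 0 → 0 → 1.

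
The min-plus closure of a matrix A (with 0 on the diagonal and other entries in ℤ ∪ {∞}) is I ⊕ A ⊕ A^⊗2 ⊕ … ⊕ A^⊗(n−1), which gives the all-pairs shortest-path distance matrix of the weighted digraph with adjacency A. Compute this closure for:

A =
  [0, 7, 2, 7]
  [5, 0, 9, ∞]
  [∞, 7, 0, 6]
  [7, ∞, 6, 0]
Closure =
  [0, 7, 2, 7]
  [5, 0, 7, 12]
  [12, 7, 0, 6]
  [7, 13, 6, 0]

This is the Floyd-Warshall all-pairs shortest-path computation. For each intermediate vertex k = 0, 1, …, 3, update dist[i][j] ← min(dist[i][j], dist[i][k] + dist[k][j]). The final matrix gives, for each (i, j), the minimum total weight of any directed path from i to j (possibly empty when i = j).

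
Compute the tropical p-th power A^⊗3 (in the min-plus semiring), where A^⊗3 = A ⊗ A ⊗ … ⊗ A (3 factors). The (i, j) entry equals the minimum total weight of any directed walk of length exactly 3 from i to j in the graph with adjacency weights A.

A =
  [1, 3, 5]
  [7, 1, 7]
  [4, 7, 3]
A^⊗3 =
  [3, 5, 7]
  [9, 3, 9]
  [6, 8, 9]

Each entry (A^⊗3)_ij equals the minimum over all length-3 walks i = v_0 → v_1 → … → v_3 = j of Σ_t A[v_t][v_{t+1}]. For example, for (i, j) = (0, 2) we minimise over 9 possible intermediate vertex sequences; the minimum is 7, attained along the walk 0 → 0 → 0 → 2.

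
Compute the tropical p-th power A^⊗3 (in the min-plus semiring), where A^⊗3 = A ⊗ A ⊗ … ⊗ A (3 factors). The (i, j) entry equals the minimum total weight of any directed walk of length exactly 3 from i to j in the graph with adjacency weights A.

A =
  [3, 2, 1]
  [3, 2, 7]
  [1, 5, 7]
A^⊗3 =
  [5, 4, 3]
  [5, 6, 6]
  [3, 5, 5]

Each entry (A^⊗3)_ij equals the minimum over all length-3 walks i = v_0 → v_1 → … → v_3 = j of Σ_t A[v_t][v_{t+1}]. For example, for (i, j) = (0, 2) we minimise over 9 possible intermediate vertex sequences; the minimum is 3, attained along the walk 0 → 2 → 0 → 2.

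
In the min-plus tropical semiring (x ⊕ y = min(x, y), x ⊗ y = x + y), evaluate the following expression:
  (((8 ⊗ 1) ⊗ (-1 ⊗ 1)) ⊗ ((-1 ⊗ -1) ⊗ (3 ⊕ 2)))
(((8 ⊗ 1) ⊗ (-1 ⊗ 1)) ⊗ ((-1 ⊗ -1) ⊗ (3 ⊕ 2))) = 9

Expand innermost to outermost. Recall ⊕ takes the minimum of its arguments and ⊗ takes their sum. Working out the expression (((8 ⊗ 1) ⊗ (-1 ⊗ 1)) ⊗ ((-1 ⊗ -1) ⊗ (3 ⊕ 2))) gives 9.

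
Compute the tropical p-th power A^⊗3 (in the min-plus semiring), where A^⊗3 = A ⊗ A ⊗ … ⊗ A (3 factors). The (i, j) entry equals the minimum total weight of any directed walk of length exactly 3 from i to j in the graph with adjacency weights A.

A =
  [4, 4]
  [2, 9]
A^⊗3 =
  [10, 10]
  [8, 10]

Each entry (A^⊗3)_ij equals the minimum over all length-3 walks i = v_0 → v_1 → … → v_3 = j of Σ_t A[v_t][v_{t+1}]. For example, for (i, j) = (0, 1) we minimise over 4 possible intermediate vertex sequences; the minimum is 10, attained along the walk 0 → 1 → 0 → 1.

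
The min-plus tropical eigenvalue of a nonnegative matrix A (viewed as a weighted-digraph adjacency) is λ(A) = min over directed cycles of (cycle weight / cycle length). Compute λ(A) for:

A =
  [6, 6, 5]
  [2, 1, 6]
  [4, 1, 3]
λ(A) = 1

Enumerate directed cycles and compute their means (weight / length). Sample:
  cycle 0 → 0: weight = 6, length = 1, mean = 6/1 ≈ 6.000
  cycle 1 → 1: weight = 1, length = 1, mean = 1/1 ≈ 1.000
  cycle 2 → 2: weight = 3, length = 1, mean = 3/1 ≈ 3.000
  cycle 0 → 1 → 0: weight = 8, length = 2, mean = 8/2 ≈ 4.000
  cycle 0 → 2 → 0: weight = 9, length = 2, mean = 9/2 ≈ 4.500
  cycle 1 → 0 → 1: weight = 8, length = 2, mean = 8/2 ≈ 4.000
Minimum mean = 1.000, attained e.g. along the cycle 1 → 1 with weight 1 and length 1. So λ(A) = 1/1 = 1.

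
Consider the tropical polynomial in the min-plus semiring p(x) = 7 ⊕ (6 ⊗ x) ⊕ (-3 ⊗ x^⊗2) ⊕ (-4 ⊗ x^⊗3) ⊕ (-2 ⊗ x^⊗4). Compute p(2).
p(2) = 1

A tropical monomial a ⊗ x^⊗i evaluates to a + i · x. Evaluating each term at x = 2:
  Term 0 contributes 7 + 0 · 2 = 7
  Term 1 contributes 6 + 1 · 2 = 8
  Term 2 contributes -3 + 2 · 2 = 1
  Term 3 contributes -4 + 3 · 2 = 2
  Term 4 contributes -2 + 4 · 2 = 6
p(2) = ⊕ of these = min[7, 8, 1, 2, 6] = 1.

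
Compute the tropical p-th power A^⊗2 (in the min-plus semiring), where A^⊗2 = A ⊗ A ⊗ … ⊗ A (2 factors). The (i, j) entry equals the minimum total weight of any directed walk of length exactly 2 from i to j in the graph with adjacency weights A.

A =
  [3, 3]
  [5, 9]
A^⊗2 =
  [6, 6]
  [8, 8]

Each entry (A^⊗2)_ij equals the minimum over all length-2 walks i = v_0 → v_1 → … → v_2 = j of Σ_t A[v_t][v_{t+1}]. For example, for (i, j) = (0, 1) we minimise over 2 possible intermediate vertex sequences; the minimum is 6, attained along the walk 0 → 0 → 1.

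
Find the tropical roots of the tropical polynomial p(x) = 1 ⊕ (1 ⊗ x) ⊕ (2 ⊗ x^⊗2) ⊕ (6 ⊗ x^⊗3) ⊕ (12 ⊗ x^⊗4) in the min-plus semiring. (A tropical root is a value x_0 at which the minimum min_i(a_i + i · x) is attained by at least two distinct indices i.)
Roots: {-6, -4, -1, 0}

Each tropical root is a break point of the lower envelope of the lines y = a_i + i · x (there are 5 lines, with slopes 0, 1, ..., 4). Only the lines that attain the minimum somewhere contribute to roots; other lines are dominated. Here the surviving (envelope) indices are i = 4, i = 3, i = 2, i = 1, i = 0.
Intersections between consecutive envelope lines give the roots: for adjacent envelope indices i < j the intersection is x = (a_i − a_j) / (j − i). Reading off the sorted break points: {-6, -4, -1, 0}.
Verification: at each break x_0, at least two indices attain the minimum of min_i(a_i + i · x_0).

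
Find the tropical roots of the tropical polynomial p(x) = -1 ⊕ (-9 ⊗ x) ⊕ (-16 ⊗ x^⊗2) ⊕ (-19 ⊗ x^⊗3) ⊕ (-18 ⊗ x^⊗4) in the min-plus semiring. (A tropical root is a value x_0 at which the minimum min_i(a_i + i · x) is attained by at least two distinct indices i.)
Roots: {-1, 3, 7, 8}

Each tropical root is a break point of the lower envelope of the lines y = a_i + i · x (there are 5 lines, with slopes 0, 1, ..., 4). Only the lines that attain the minimum somewhere contribute to roots; other lines are dominated. Here the surviving (envelope) indices are i = 4, i = 3, i = 2, i = 1, i = 0.
Intersections between consecutive envelope lines give the roots: for adjacent envelope indices i < j the intersection is x = (a_i − a_j) / (j − i). Reading off the sorted break points: {-1, 3, 7, 8}.
Verification: at each break x_0, at least two indices attain the minimum of min_i(a_i + i · x_0).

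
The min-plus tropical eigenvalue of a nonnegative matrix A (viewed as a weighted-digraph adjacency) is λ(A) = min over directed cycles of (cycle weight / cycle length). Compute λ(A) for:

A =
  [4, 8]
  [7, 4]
λ(A) = 4

Enumerate directed cycles and compute their means (weight / length). Sample:
  cycle 0 → 0: weight = 4, length = 1, mean = 4/1 ≈ 4.000
  cycle 1 → 1: weight = 4, length = 1, mean = 4/1 ≈ 4.000
  cycle 0 → 1 → 0: weight = 15, length = 2, mean = 15/2 ≈ 7.500
  cycle 1 → 0 → 1: weight = 15, length = 2, mean = 15/2 ≈ 7.500
Minimum mean = 4.000, attained e.g. along the cycle 0 → 0 with weight 4 and length 1. So λ(A) = 4/1 = 4.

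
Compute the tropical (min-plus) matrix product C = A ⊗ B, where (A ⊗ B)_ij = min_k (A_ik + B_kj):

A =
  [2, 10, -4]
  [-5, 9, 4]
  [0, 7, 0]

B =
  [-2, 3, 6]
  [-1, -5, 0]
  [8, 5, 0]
A ⊗ B =
  [0, 1, -4]
  [-7, -2, 1]
  [-2, 2, 0]

Apply the min-plus product entry-by-entry:
  C[0][0] = min over k of (A[0][0] + B[0][0] = 2 + -2 = 0, A[0][1] + B[1][0] = 10 + -1 = 9, A[0][2] + B[2][0] = -4 + 8 = 4) = 0 (attained at k = 0)
  C[0][1] = min over k of (A[0][0] + B[0][1] = 2 + 3 = 5, A[0][1] + B[1][1] = 10 + -5 = 5, A[0][2] + B[2][1] = -4 + 5 = 1) = 1 (attained at k = 2)
  C[0][2] = min over k of (A[0][0] + B[0][2] = 2 + 6 = 8, A[0][1] + B[1][2] = 10 + 0 = 10, A[0][2] + B[2][2] = -4 + 0 = -4) = -4 (attained at k = 2)
  C[1][0] = min over k of (A[1][0] + B[0][0] = -5 + -2 = -7, A[1][1] + B[1][0] = 9 + -1 = 8, A[1][2] + B[2][0] = 4 + 8 = 12) = -7 (attained at k = 0)
  C[1][1] = min over k of (A[1][0] + B[0][1] = -5 + 3 = -2, A[1][1] + B[1][1] = 9 + -5 = 4, A[1][2] + B[2][1] = 4 + 5 = 9) = -2 (attained at k = 0)
  C[1][2] = min over k of (A[1][0] + B[0][2] = -5 + 6 = 1, A[1][1] + B[1][2] = 9 + 0 = 9, A[1][2] + B[2][2] = 4 + 0 = 4) = 1 (attained at k = 0)
  C[2][0] = min over k of (A[2][0] + B[0][0] = 0 + -2 = -2, A[2][1] + B[1][0] = 7 + -1 = 6, A[2][2] + B[2][0] = 0 + 8 = 8) = -2 (attained at k = 0)
  C[2][1] = min over k of (A[2][0] + B[0][1] = 0 + 3 = 3, A[2][1] + B[1][1] = 7 + -5 = 2, A[2][2] + B[2][1] = 0 + 5 = 5) = 2 (attained at k = 1)
  C[2][2] = min over k of (A[2][0] + B[0][2] = 0 + 6 = 6, A[2][1] + B[1][2] = 7 + 0 = 7, A[2][2] + B[2][2] = 0 + 0 = 0) = 0 (attained at k = 2)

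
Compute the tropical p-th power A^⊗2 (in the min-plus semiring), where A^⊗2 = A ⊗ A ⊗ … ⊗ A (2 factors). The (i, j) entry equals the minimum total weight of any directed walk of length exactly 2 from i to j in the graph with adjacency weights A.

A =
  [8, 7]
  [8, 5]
A^⊗2 =
  [15, 12]
  [13, 10]

Each entry (A^⊗2)_ij equals the minimum over all length-2 walks i = v_0 → v_1 → … → v_2 = j of Σ_t A[v_t][v_{t+1}]. For example, for (i, j) = (0, 1) we minimise over 2 possible intermediate vertex sequences; the minimum is 12, attained along the walk 0 → 1 → 1.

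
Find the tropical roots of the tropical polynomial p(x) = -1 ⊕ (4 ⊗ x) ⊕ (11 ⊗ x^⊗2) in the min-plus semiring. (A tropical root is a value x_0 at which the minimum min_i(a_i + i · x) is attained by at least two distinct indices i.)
Roots: {-7, -5}

Each tropical root is a break point of the lower envelope of the lines y = a_i + i · x (there are 3 lines, with slopes 0, 1, ..., 2). Only the lines that attain the minimum somewhere contribute to roots; other lines are dominated. Here the surviving (envelope) indices are i = 2, i = 1, i = 0.
Intersections between consecutive envelope lines give the roots: for adjacent envelope indices i < j the intersection is x = (a_i − a_j) / (j − i). Reading off the sorted break points: {-7, -5}.
Verification: at each break x_0, at least two indices attain the minimum of min_i(a_i + i · x_0).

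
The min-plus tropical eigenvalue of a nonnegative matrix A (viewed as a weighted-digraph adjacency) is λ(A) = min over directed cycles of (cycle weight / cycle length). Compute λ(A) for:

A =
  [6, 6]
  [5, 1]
λ(A) = 1

Enumerate directed cycles and compute their means (weight / length). Sample:
  cycle 0 → 0: weight = 6, length = 1, mean = 6/1 ≈ 6.000
  cycle 1 → 1: weight = 1, length = 1, mean = 1/1 ≈ 1.000
  cycle 0 → 1 → 0: weight = 11, length = 2, mean = 11/2 ≈ 5.500
  cycle 1 → 0 → 1: weight = 11, length = 2, mean = 11/2 ≈ 5.500
Minimum mean = 1.000, attained e.g. along the cycle 1 → 1 with weight 1 and length 1. So λ(A) = 1/1 = 1.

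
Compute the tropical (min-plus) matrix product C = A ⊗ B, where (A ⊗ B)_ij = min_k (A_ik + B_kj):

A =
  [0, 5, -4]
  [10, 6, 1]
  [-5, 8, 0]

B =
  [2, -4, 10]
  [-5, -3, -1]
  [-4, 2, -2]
A ⊗ B =
  [-8, -4, -6]
  [-3, 3, -1]
  [-4, -9, -2]

Apply the min-plus product entry-by-entry:
  C[0][0] = min over k of (A[0][0] + B[0][0] = 0 + 2 = 2, A[0][1] + B[1][0] = 5 + -5 = 0, A[0][2] + B[2][0] = -4 + -4 = -8) = -8 (attained at k = 2)
  C[0][1] = min over k of (A[0][0] + B[0][1] = 0 + -4 = -4, A[0][1] + B[1][1] = 5 + -3 = 2, A[0][2] + B[2][1] = -4 + 2 = -2) = -4 (attained at k = 0)
  C[0][2] = min over k of (A[0][0] + B[0][2] = 0 + 10 = 10, A[0][1] + B[1][2] = 5 + -1 = 4, A[0][2] + B[2][2] = -4 + -2 = -6) = -6 (attained at k = 2)
  C[1][0] = min over k of (A[1][0] + B[0][0] = 10 + 2 = 12, A[1][1] + B[1][0] = 6 + -5 = 1, A[1][2] + B[2][0] = 1 + -4 = -3) = -3 (attained at k = 2)
  C[1][1] = min over k of (A[1][0] + B[0][1] = 10 + -4 = 6, A[1][1] + B[1][1] = 6 + -3 = 3, A[1][2] + B[2][1] = 1 + 2 = 3) = 3 (attained at k = 1)
  C[1][2] = min over k of (A[1][0] + B[0][2] = 10 + 10 = 20, A[1][1] + B[1][2] = 6 + -1 = 5, A[1][2] + B[2][2] = 1 + -2 = -1) = -1 (attained at k = 2)
  C[2][0] = min over k of (A[2][0] + B[0][0] = -5 + 2 = -3, A[2][1] + B[1][0] = 8 + -5 = 3, A[2][2] + B[2][0] = 0 + -4 = -4) = -4 (attained at k = 2)
  C[2][1] = min over k of (A[2][0] + B[0][1] = -5 + -4 = -9, A[2][1] + B[1][1] = 8 + -3 = 5, A[2][2] + B[2][1] = 0 + 2 = 2) = -9 (attained at k = 0)
  C[2][2] = min over k of (A[2][0] + B[0][2] = -5 + 10 = 5, A[2][1] + B[1][2] = 8 + -1 = 7, A[2][2] + B[2][2] = 0 + -2 = -2) = -2 (attained at k = 2)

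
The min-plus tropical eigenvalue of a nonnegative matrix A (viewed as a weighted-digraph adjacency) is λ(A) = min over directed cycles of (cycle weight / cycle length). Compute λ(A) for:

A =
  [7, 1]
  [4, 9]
λ(A) = 5/2

Enumerate directed cycles and compute their means (weight / length). Sample:
  cycle 0 → 0: weight = 7, length = 1, mean = 7/1 ≈ 7.000
  cycle 1 → 1: weight = 9, length = 1, mean = 9/1 ≈ 9.000
  cycle 0 → 1 → 0: weight = 5, length = 2, mean = 5/2 ≈ 2.500
  cycle 1 → 0 → 1: weight = 5, length = 2, mean = 5/2 ≈ 2.500
Minimum mean = 2.500, attained e.g. along the cycle 0 → 1 → 0 with weight 5 and length 2. So λ(A) = 5/2 = 5/2.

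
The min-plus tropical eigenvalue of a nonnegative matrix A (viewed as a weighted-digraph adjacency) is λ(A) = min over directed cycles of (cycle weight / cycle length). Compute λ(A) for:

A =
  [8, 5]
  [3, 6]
λ(A) = 4

Enumerate directed cycles and compute their means (weight / length). Sample:
  cycle 0 → 0: weight = 8, length = 1, mean = 8/1 ≈ 8.000
  cycle 1 → 1: weight = 6, length = 1, mean = 6/1 ≈ 6.000
  cycle 0 → 1 → 0: weight = 8, length = 2, mean = 8/2 ≈ 4.000
  cycle 1 → 0 → 1: weight = 8, length = 2, mean = 8/2 ≈ 4.000
Minimum mean = 4.000, attained e.g. along the cycle 0 → 1 → 0 with weight 8 and length 2. So λ(A) = 8/2 = 4.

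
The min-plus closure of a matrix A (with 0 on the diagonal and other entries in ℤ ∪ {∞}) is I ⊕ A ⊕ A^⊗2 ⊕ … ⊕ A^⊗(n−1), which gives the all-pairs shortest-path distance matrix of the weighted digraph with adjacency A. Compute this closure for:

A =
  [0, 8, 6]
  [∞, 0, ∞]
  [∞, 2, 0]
Closure =
  [0, 8, 6]
  [∞, 0, ∞]
  [∞, 2, 0]

This is the Floyd-Warshall all-pairs shortest-path computation. For each intermediate vertex k = 0, 1, …, 2, update dist[i][j] ← min(dist[i][j], dist[i][k] + dist[k][j]). The final matrix gives, for each (i, j), the minimum total weight of any directed path from i to j (possibly empty when i = j).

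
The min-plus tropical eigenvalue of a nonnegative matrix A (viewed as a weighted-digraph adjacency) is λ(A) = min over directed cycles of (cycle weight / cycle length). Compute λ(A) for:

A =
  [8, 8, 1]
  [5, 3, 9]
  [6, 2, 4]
λ(A) = 8/3

Enumerate directed cycles and compute their means (weight / length). Sample:
  cycle 0 → 0: weight = 8, length = 1, mean = 8/1 ≈ 8.000
  cycle 1 → 1: weight = 3, length = 1, mean = 3/1 ≈ 3.000
  cycle 2 → 2: weight = 4, length = 1, mean = 4/1 ≈ 4.000
  cycle 0 → 1 → 0: weight = 13, length = 2, mean = 13/2 ≈ 6.500
  cycle 0 → 2 → 0: weight = 7, length = 2, mean = 7/2 ≈ 3.500
  cycle 1 → 0 → 1: weight = 13, length = 2, mean = 13/2 ≈ 6.500
Minimum mean = 2.667, attained e.g. along the cycle 0 → 2 → 1 → 0 with weight 8 and length 3. So λ(A) = 8/3 = 8/3.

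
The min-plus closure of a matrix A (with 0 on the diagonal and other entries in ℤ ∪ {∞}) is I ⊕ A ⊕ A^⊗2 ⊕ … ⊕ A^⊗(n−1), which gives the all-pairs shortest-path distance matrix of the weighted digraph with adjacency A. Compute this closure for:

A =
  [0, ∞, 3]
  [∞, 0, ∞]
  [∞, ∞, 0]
Closure =
  [0, ∞, 3]
  [∞, 0, ∞]
  [∞, ∞, 0]

This is the Floyd-Warshall all-pairs shortest-path computation. For each intermediate vertex k = 0, 1, …, 2, update dist[i][j] ← min(dist[i][j], dist[i][k] + dist[k][j]). The final matrix gives, for each (i, j), the minimum total weight of any directed path from i to j (possibly empty when i = j).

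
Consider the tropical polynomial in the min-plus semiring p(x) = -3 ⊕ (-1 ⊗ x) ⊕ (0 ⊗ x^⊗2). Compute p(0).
p(0) = -3

A tropical monomial a ⊗ x^⊗i evaluates to a + i · x. Evaluating each term at x = 0:
  Term 0 contributes -3 + 0 · 0 = -3
  Term 1 contributes -1 + 1 · 0 = -1
  Term 2 contributes 0 + 2 · 0 = 0
p(0) = ⊕ of these = min[-3, -1, 0] = -3.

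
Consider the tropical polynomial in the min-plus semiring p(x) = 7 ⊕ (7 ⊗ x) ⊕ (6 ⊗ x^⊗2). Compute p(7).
p(7) = 7

A tropical monomial a ⊗ x^⊗i evaluates to a + i · x. Evaluating each term at x = 7:
  Term 0 contributes 7 + 0 · 7 = 7
  Term 1 contributes 7 + 1 · 7 = 14
  Term 2 contributes 6 + 2 · 7 = 20
p(7) = ⊕ of these = min[7, 14, 20] = 7.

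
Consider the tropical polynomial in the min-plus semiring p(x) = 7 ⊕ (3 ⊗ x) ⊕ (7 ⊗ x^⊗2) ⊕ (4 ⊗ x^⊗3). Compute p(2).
p(2) = 5

A tropical monomial a ⊗ x^⊗i evaluates to a + i · x. Evaluating each term at x = 2:
  Term 0 contributes 7 + 0 · 2 = 7
  Term 1 contributes 3 + 1 · 2 = 5
  Term 2 contributes 7 + 2 · 2 = 11
  Term 3 contributes 4 + 3 · 2 = 10
p(2) = ⊕ of these = min[7, 5, 11, 10] = 5.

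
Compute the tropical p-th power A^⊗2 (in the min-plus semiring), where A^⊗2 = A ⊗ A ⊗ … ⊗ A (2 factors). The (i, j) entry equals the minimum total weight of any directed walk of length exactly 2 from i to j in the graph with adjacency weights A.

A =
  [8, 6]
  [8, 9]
A^⊗2 =
  [14, 14]
  [16, 14]

Each entry (A^⊗2)_ij equals the minimum over all length-2 walks i = v_0 → v_1 → … → v_2 = j of Σ_t A[v_t][v_{t+1}]. For example, for (i, j) = (0, 1) we minimise over 2 possible intermediate vertex sequences; the minimum is 14, attained along the walk 0 → 0 → 1.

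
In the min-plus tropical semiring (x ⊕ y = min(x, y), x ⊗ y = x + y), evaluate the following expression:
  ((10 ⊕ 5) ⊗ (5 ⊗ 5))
((10 ⊕ 5) ⊗ (5 ⊗ 5)) = 15

Expand innermost to outermost. Recall ⊕ takes the minimum of its arguments and ⊗ takes their sum. Working out the expression ((10 ⊕ 5) ⊗ (5 ⊗ 5)) gives 15.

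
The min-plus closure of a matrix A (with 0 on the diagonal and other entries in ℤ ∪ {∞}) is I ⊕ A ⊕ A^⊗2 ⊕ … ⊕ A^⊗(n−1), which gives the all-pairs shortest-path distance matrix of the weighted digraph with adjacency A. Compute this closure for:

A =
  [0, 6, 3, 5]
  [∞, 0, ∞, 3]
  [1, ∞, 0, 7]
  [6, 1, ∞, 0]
Closure =
  [0, 6, 3, 5]
  [9, 0, 12, 3]
  [1, 7, 0, 6]
  [6, 1, 9, 0]

This is the Floyd-Warshall all-pairs shortest-path computation. For each intermediate vertex k = 0, 1, …, 3, update dist[i][j] ← min(dist[i][j], dist[i][k] + dist[k][j]). The final matrix gives, for each (i, j), the minimum total weight of any directed path from i to j (possibly empty when i = j).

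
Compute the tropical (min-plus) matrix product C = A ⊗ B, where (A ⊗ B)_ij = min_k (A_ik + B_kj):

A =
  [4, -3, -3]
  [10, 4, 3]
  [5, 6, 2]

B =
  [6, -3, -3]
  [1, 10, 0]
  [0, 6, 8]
A ⊗ B =
  [-3, 1, -3]
  [3, 7, 4]
  [2, 2, 2]

Apply the min-plus product entry-by-entry:
  C[0][0] = min over k of (A[0][0] + B[0][0] = 4 + 6 = 10, A[0][1] + B[1][0] = -3 + 1 = -2, A[0][2] + B[2][0] = -3 + 0 = -3) = -3 (attained at k = 2)
  C[0][1] = min over k of (A[0][0] + B[0][1] = 4 + -3 = 1, A[0][1] + B[1][1] = -3 + 10 = 7, A[0][2] + B[2][1] = -3 + 6 = 3) = 1 (attained at k = 0)
  C[0][2] = min over k of (A[0][0] + B[0][2] = 4 + -3 = 1, A[0][1] + B[1][2] = -3 + 0 = -3, A[0][2] + B[2][2] = -3 + 8 = 5) = -3 (attained at k = 1)
  C[1][0] = min over k of (A[1][0] + B[0][0] = 10 + 6 = 16, A[1][1] + B[1][0] = 4 + 1 = 5, A[1][2] + B[2][0] = 3 + 0 = 3) = 3 (attained at k = 2)
  C[1][1] = min over k of (A[1][0] + B[0][1] = 10 + -3 = 7, A[1][1] + B[1][1] = 4 + 10 = 14, A[1][2] + B[2][1] = 3 + 6 = 9) = 7 (attained at k = 0)
  C[1][2] = min over k of (A[1][0] + B[0][2] = 10 + -3 = 7, A[1][1] + B[1][2] = 4 + 0 = 4, A[1][2] + B[2][2] = 3 + 8 = 11) = 4 (attained at k = 1)
  C[2][0] = min over k of (A[2][0] + B[0][0] = 5 + 6 = 11, A[2][1] + B[1][0] = 6 + 1 = 7, A[2][2] + B[2][0] = 2 + 0 = 2) = 2 (attained at k = 2)
  C[2][1] = min over k of (A[2][0] + B[0][1] = 5 + -3 = 2, A[2][1] + B[1][1] = 6 + 10 = 16, A[2][2] + B[2][1] = 2 + 6 = 8) = 2 (attained at k = 0)
  C[2][2] = min over k of (A[2][0] + B[0][2] = 5 + -3 = 2, A[2][1] + B[1][2] = 6 + 0 = 6, A[2][2] + B[2][2] = 2 + 8 = 10) = 2 (attained at k = 0)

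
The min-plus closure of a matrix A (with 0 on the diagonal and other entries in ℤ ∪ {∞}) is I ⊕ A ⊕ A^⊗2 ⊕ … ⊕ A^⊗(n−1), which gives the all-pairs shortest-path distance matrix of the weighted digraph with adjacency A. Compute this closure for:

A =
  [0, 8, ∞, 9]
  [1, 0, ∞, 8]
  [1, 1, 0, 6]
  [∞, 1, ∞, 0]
Closure =
  [0, 8, ∞, 9]
  [1, 0, ∞, 8]
  [1, 1, 0, 6]
  [2, 1, ∞, 0]

This is the Floyd-Warshall all-pairs shortest-path computation. For each intermediate vertex k = 0, 1, …, 3, update dist[i][j] ← min(dist[i][j], dist[i][k] + dist[k][j]). The final matrix gives, for each (i, j), the minimum total weight of any directed path from i to j (possibly empty when i = j).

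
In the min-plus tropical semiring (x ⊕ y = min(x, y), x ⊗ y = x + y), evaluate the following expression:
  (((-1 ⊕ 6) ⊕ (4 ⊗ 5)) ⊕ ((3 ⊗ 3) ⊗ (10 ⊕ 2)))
(((-1 ⊕ 6) ⊕ (4 ⊗ 5)) ⊕ ((3 ⊗ 3) ⊗ (10 ⊕ 2))) = -1

Expand innermost to outermost. Recall ⊕ takes the minimum of its arguments and ⊗ takes their sum. Working out the expression (((-1 ⊕ 6) ⊕ (4 ⊗ 5)) ⊕ ((3 ⊗ 3) ⊗ (10 ⊕ 2))) gives -1.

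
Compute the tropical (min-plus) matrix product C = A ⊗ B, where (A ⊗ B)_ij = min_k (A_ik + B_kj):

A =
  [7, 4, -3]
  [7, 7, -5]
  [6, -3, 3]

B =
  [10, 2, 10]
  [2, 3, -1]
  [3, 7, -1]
A ⊗ B =
  [0, 4, -4]
  [-2, 2, -6]
  [-1, 0, -4]

Apply the min-plus product entry-by-entry:
  C[0][0] = min over k of (A[0][0] + B[0][0] = 7 + 10 = 17, A[0][1] + B[1][0] = 4 + 2 = 6, A[0][2] + B[2][0] = -3 + 3 = 0) = 0 (attained at k = 2)
  C[0][1] = min over k of (A[0][0] + B[0][1] = 7 + 2 = 9, A[0][1] + B[1][1] = 4 + 3 = 7, A[0][2] + B[2][1] = -3 + 7 = 4) = 4 (attained at k = 2)
  C[0][2] = min over k of (A[0][0] + B[0][2] = 7 + 10 = 17, A[0][1] + B[1][2] = 4 + -1 = 3, A[0][2] + B[2][2] = -3 + -1 = -4) = -4 (attained at k = 2)
  C[1][0] = min over k of (A[1][0] + B[0][0] = 7 + 10 = 17, A[1][1] + B[1][0] = 7 + 2 = 9, A[1][2] + B[2][0] = -5 + 3 = -2) = -2 (attained at k = 2)
  C[1][1] = min over k of (A[1][0] + B[0][1] = 7 + 2 = 9, A[1][1] + B[1][1] = 7 + 3 = 10, A[1][2] + B[2][1] = -5 + 7 = 2) = 2 (attained at k = 2)
  C[1][2] = min over k of (A[1][0] + B[0][2] = 7 + 10 = 17, A[1][1] + B[1][2] = 7 + -1 = 6, A[1][2] + B[2][2] = -5 + -1 = -6) = -6 (attained at k = 2)
  C[2][0] = min over k of (A[2][0] + B[0][0] = 6 + 10 = 16, A[2][1] + B[1][0] = -3 + 2 = -1, A[2][2] + B[2][0] = 3 + 3 = 6) = -1 (attained at k = 1)
  C[2][1] = min over k of (A[2][0] + B[0][1] = 6 + 2 = 8, A[2][1] + B[1][1] = -3 + 3 = 0, A[2][2] + B[2][1] = 3 + 7 = 10) = 0 (attained at k = 1)
  C[2][2] = min over k of (A[2][0] + B[0][2] = 6 + 10 = 16, A[2][1] + B[1][2] = -3 + -1 = -4, A[2][2] + B[2][2] = 3 + -1 = 2) = -4 (attained at k = 1)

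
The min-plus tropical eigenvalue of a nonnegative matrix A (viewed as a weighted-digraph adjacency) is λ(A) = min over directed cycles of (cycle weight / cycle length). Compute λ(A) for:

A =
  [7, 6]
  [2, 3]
λ(A) = 3

Enumerate directed cycles and compute their means (weight / length). Sample:
  cycle 0 → 0: weight = 7, length = 1, mean = 7/1 ≈ 7.000
  cycle 1 → 1: weight = 3, length = 1, mean = 3/1 ≈ 3.000
  cycle 0 → 1 → 0: weight = 8, length = 2, mean = 8/2 ≈ 4.000
  cycle 1 → 0 → 1: weight = 8, length = 2, mean = 8/2 ≈ 4.000
Minimum mean = 3.000, attained e.g. along the cycle 1 → 1 with weight 3 and length 1. So λ(A) = 3/1 = 3.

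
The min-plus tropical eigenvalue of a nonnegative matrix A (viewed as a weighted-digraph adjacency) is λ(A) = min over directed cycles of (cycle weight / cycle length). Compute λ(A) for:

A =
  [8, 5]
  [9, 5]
λ(A) = 5

Enumerate directed cycles and compute their means (weight / length). Sample:
  cycle 0 → 0: weight = 8, length = 1, mean = 8/1 ≈ 8.000
  cycle 1 → 1: weight = 5, length = 1, mean = 5/1 ≈ 5.000
  cycle 0 → 1 → 0: weight = 14, length = 2, mean = 14/2 ≈ 7.000
  cycle 1 → 0 → 1: weight = 14, length = 2, mean = 14/2 ≈ 7.000
Minimum mean = 5.000, attained e.g. along the cycle 1 → 1 with weight 5 and length 1. So λ(A) = 5/1 = 5.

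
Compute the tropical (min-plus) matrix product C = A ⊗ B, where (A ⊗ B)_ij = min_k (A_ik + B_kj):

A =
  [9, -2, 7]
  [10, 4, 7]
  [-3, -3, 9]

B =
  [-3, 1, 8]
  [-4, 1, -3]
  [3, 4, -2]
A ⊗ B =
  [-6, -1, -5]
  [0, 5, 1]
  [-7, -2, -6]

Apply the min-plus product entry-by-entry:
  C[0][0] = min over k of (A[0][0] + B[0][0] = 9 + -3 = 6, A[0][1] + B[1][0] = -2 + -4 = -6, A[0][2] + B[2][0] = 7 + 3 = 10) = -6 (attained at k = 1)
  C[0][1] = min over k of (A[0][0] + B[0][1] = 9 + 1 = 10, A[0][1] + B[1][1] = -2 + 1 = -1, A[0][2] + B[2][1] = 7 + 4 = 11) = -1 (attained at k = 1)
  C[0][2] = min over k of (A[0][0] + B[0][2] = 9 + 8 = 17, A[0][1] + B[1][2] = -2 + -3 = -5, A[0][2] + B[2][2] = 7 + -2 = 5) = -5 (attained at k = 1)
  C[1][0] = min over k of (A[1][0] + B[0][0] = 10 + -3 = 7, A[1][1] + B[1][0] = 4 + -4 = 0, A[1][2] + B[2][0] = 7 + 3 = 10) = 0 (attained at k = 1)
  C[1][1] = min over k of (A[1][0] + B[0][1] = 10 + 1 = 11, A[1][1] + B[1][1] = 4 + 1 = 5, A[1][2] + B[2][1] = 7 + 4 = 11) = 5 (attained at k = 1)
  C[1][2] = min over k of (A[1][0] + B[0][2] = 10 + 8 = 18, A[1][1] + B[1][2] = 4 + -3 = 1, A[1][2] + B[2][2] = 7 + -2 = 5) = 1 (attained at k = 1)
  C[2][0] = min over k of (A[2][0] + B[0][0] = -3 + -3 = -6, A[2][1] + B[1][0] = -3 + -4 = -7, A[2][2] + B[2][0] = 9 + 3 = 12) = -7 (attained at k = 1)
  C[2][1] = min over k of (A[2][0] + B[0][1] = -3 + 1 = -2, A[2][1] + B[1][1] = -3 + 1 = -2, A[2][2] + B[2][1] = 9 + 4 = 13) = -2 (attained at k = 0)
  C[2][2] = min over k of (A[2][0] + B[0][2] = -3 + 8 = 5, A[2][1] + B[1][2] = -3 + -3 = -6, A[2][2] + B[2][2] = 9 + -2 = 7) = -6 (attained at k = 1)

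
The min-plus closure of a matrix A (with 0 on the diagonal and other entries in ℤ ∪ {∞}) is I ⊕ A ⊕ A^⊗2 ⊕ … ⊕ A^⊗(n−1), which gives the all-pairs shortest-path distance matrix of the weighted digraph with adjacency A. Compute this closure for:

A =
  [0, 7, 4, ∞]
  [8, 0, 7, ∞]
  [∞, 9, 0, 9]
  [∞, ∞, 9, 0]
Closure =
  [0, 7, 4, 13]
  [8, 0, 7, 16]
  [17, 9, 0, 9]
  [26, 18, 9, 0]

This is the Floyd-Warshall all-pairs shortest-path computation. For each intermediate vertex k = 0, 1, …, 3, update dist[i][j] ← min(dist[i][j], dist[i][k] + dist[k][j]). The final matrix gives, for each (i, j), the minimum total weight of any directed path from i to j (possibly empty when i = j).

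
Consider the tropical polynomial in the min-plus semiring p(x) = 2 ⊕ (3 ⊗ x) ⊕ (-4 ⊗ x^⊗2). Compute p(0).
p(0) = -4

A tropical monomial a ⊗ x^⊗i evaluates to a + i · x. Evaluating each term at x = 0:
  Term 0 contributes 2 + 0 · 0 = 2
  Term 1 contributes 3 + 1 · 0 = 3
  Term 2 contributes -4 + 2 · 0 = -4
p(0) = ⊕ of these = min[2, 3, -4] = -4.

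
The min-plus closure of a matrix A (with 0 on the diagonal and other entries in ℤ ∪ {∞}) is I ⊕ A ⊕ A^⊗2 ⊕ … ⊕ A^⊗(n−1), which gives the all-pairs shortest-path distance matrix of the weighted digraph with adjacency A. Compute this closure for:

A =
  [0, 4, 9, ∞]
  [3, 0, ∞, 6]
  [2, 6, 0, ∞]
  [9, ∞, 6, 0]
Closure =
  [0, 4, 9, 10]
  [3, 0, 12, 6]
  [2, 6, 0, 12]
  [8, 12, 6, 0]

This is the Floyd-Warshall all-pairs shortest-path computation. For each intermediate vertex k = 0, 1, …, 3, update dist[i][j] ← min(dist[i][j], dist[i][k] + dist[k][j]). The final matrix gives, for each (i, j), the minimum total weight of any directed path from i to j (possibly empty when i = j).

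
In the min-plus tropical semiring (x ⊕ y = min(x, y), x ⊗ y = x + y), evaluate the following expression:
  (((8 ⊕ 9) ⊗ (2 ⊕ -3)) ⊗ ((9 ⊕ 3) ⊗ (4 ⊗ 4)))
(((8 ⊕ 9) ⊗ (2 ⊕ -3)) ⊗ ((9 ⊕ 3) ⊗ (4 ⊗ 4))) = 16

Expand innermost to outermost. Recall ⊕ takes the minimum of its arguments and ⊗ takes their sum. Working out the expression (((8 ⊕ 9) ⊗ (2 ⊕ -3)) ⊗ ((9 ⊕ 3) ⊗ (4 ⊗ 4))) gives 16.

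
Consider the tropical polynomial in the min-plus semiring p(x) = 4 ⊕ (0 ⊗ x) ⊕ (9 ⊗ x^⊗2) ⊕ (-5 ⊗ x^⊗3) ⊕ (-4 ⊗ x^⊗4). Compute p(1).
p(1) = -2

A tropical monomial a ⊗ x^⊗i evaluates to a + i · x. Evaluating each term at x = 1:
  Term 0 contributes 4 + 0 · 1 = 4
  Term 1 contributes 0 + 1 · 1 = 1
  Term 2 contributes 9 + 2 · 1 = 11
  Term 3 contributes -5 + 3 · 1 = -2
  Term 4 contributes -4 + 4 · 1 = 0
p(1) = ⊕ of these = min[4, 1, 11, -2, 0] = -2.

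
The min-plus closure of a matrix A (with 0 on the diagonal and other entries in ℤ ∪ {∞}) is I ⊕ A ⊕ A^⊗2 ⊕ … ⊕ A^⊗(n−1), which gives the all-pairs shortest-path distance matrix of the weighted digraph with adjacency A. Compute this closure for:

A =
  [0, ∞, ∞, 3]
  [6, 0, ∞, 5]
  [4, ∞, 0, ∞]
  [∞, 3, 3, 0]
Closure =
  [0, 6, 6, 3]
  [6, 0, 8, 5]
  [4, 10, 0, 7]
  [7, 3, 3, 0]

This is the Floyd-Warshall all-pairs shortest-path computation. For each intermediate vertex k = 0, 1, …, 3, update dist[i][j] ← min(dist[i][j], dist[i][k] + dist[k][j]). The final matrix gives, for each (i, j), the minimum total weight of any directed path from i to j (possibly empty when i = j).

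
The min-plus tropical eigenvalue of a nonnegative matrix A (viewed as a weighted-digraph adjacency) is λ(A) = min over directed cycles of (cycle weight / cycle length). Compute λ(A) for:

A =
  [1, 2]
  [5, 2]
λ(A) = 1

Enumerate directed cycles and compute their means (weight / length). Sample:
  cycle 0 → 0: weight = 1, length = 1, mean = 1/1 ≈ 1.000
  cycle 1 → 1: weight = 2, length = 1, mean = 2/1 ≈ 2.000
  cycle 0 → 1 → 0: weight = 7, length = 2, mean = 7/2 ≈ 3.500
  cycle 1 → 0 → 1: weight = 7, length = 2, mean = 7/2 ≈ 3.500
Minimum mean = 1.000, attained e.g. along the cycle 0 → 0 with weight 1 and length 1. So λ(A) = 1/1 = 1.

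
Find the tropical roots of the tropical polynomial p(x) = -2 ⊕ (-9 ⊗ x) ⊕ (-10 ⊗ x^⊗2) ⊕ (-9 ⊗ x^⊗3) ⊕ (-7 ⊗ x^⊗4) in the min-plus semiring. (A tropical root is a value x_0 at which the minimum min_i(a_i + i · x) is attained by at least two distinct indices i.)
Roots: {-2, -1, 1, 7}

Each tropical root is a break point of the lower envelope of the lines y = a_i + i · x (there are 5 lines, with slopes 0, 1, ..., 4). Only the lines that attain the minimum somewhere contribute to roots; other lines are dominated. Here the surviving (envelope) indices are i = 4, i = 3, i = 2, i = 1, i = 0.
Intersections between consecutive envelope lines give the roots: for adjacent envelope indices i < j the intersection is x = (a_i − a_j) / (j − i). Reading off the sorted break points: {-2, -1, 1, 7}.
Verification: at each break x_0, at least two indices attain the minimum of min_i(a_i + i · x_0).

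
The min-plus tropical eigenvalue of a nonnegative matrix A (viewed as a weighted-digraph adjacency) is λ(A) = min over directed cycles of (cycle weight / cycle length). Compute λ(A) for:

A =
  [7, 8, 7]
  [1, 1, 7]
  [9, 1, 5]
λ(A) = 1

Enumerate directed cycles and compute their means (weight / length). Sample:
  cycle 0 → 0: weight = 7, length = 1, mean = 7/1 ≈ 7.000
  cycle 1 → 1: weight = 1, length = 1, mean = 1/1 ≈ 1.000
  cycle 2 → 2: weight = 5, length = 1, mean = 5/1 ≈ 5.000
  cycle 0 → 1 → 0: weight = 9, length = 2, mean = 9/2 ≈ 4.500
  cycle 0 → 2 → 0: weight = 16, length = 2, mean = 16/2 ≈ 8.000
  cycle 1 → 0 → 1: weight = 9, length = 2, mean = 9/2 ≈ 4.500
Minimum mean = 1.000, attained e.g. along the cycle 1 → 1 with weight 1 and length 1. So λ(A) = 1/1 = 1.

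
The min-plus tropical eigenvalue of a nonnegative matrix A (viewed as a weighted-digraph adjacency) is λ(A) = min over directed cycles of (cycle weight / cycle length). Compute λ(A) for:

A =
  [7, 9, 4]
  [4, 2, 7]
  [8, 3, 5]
λ(A) = 2

Enumerate directed cycles and compute their means (weight / length). Sample:
  cycle 0 → 0: weight = 7, length = 1, mean = 7/1 ≈ 7.000
  cycle 1 → 1: weight = 2, length = 1, mean = 2/1 ≈ 2.000
  cycle 2 → 2: weight = 5, length = 1, mean = 5/1 ≈ 5.000
  cycle 0 → 1 → 0: weight = 13, length = 2, mean = 13/2 ≈ 6.500
  cycle 0 → 2 → 0: weight = 12, length = 2, mean = 12/2 ≈ 6.000
  cycle 1 → 0 → 1: weight = 13, length = 2, mean = 13/2 ≈ 6.500
Minimum mean = 2.000, attained e.g. along the cycle 1 → 1 with weight 2 and length 1. So λ(A) = 2/1 = 2.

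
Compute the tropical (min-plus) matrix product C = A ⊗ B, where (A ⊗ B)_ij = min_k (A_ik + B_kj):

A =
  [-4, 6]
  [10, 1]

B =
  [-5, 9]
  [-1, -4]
A ⊗ B =
  [-9, 2]
  [0, -3]

Apply the min-plus product entry-by-entry:
  C[0][0] = min over k of (A[0][0] + B[0][0] = -4 + -5 = -9, A[0][1] + B[1][0] = 6 + -1 = 5) = -9 (attained at k = 0)
  C[0][1] = min over k of (A[0][0] + B[0][1] = -4 + 9 = 5, A[0][1] + B[1][1] = 6 + -4 = 2) = 2 (attained at k = 1)
  C[1][0] = min over k of (A[1][0] + B[0][0] = 10 + -5 = 5, A[1][1] + B[1][0] = 1 + -1 = 0) = 0 (attained at k = 1)
  C[1][1] = min over k of (A[1][0] + B[0][1] = 10 + 9 = 19, A[1][1] + B[1][1] = 1 + -4 = -3) = -3 (attained at k = 1)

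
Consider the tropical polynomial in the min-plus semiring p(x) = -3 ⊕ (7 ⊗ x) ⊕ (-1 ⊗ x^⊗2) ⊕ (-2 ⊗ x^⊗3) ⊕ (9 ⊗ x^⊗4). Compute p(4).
p(4) = -3

A tropical monomial a ⊗ x^⊗i evaluates to a + i · x. Evaluating each term at x = 4:
  Term 0 contributes -3 + 0 · 4 = -3
  Term 1 contributes 7 + 1 · 4 = 11
  Term 2 contributes -1 + 2 · 4 = 7
  Term 3 contributes -2 + 3 · 4 = 10
  Term 4 contributes 9 + 4 · 4 = 25
p(4) = ⊕ of these = min[-3, 11, 7, 10, 25] = -3.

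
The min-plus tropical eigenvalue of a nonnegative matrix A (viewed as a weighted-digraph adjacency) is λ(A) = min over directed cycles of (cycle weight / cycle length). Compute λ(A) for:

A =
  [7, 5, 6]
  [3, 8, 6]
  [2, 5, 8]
λ(A) = 4

Enumerate directed cycles and compute their means (weight / length). Sample:
  cycle 0 → 0: weight = 7, length = 1, mean = 7/1 ≈ 7.000
  cycle 1 → 1: weight = 8, length = 1, mean = 8/1 ≈ 8.000
  cycle 2 → 2: weight = 8, length = 1, mean = 8/1 ≈ 8.000
  cycle 0 → 1 → 0: weight = 8, length = 2, mean = 8/2 ≈ 4.000
  cycle 0 → 2 → 0: weight = 8, length = 2, mean = 8/2 ≈ 4.000
  cycle 1 → 0 → 1: weight = 8, length = 2, mean = 8/2 ≈ 4.000
Minimum mean = 4.000, attained e.g. along the cycle 0 → 1 → 0 with weight 8 and length 2. So λ(A) = 8/2 = 4.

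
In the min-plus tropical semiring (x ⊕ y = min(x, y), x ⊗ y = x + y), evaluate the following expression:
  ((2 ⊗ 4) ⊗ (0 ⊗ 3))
((2 ⊗ 4) ⊗ (0 ⊗ 3)) = 9

Expand innermost to outermost. Recall ⊕ takes the minimum of its arguments and ⊗ takes their sum. Working out the expression ((2 ⊗ 4) ⊗ (0 ⊗ 3)) gives 9.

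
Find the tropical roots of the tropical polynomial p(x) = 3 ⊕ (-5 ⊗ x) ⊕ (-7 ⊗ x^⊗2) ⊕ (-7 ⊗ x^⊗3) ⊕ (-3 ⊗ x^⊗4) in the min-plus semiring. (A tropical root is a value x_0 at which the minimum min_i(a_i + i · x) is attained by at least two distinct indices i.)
Roots: {-4, 0, 2, 8}

Each tropical root is a break point of the lower envelope of the lines y = a_i + i · x (there are 5 lines, with slopes 0, 1, ..., 4). Only the lines that attain the minimum somewhere contribute to roots; other lines are dominated. Here the surviving (envelope) indices are i = 4, i = 3, i = 2, i = 1, i = 0.
Intersections between consecutive envelope lines give the roots: for adjacent envelope indices i < j the intersection is x = (a_i − a_j) / (j − i). Reading off the sorted break points: {-4, 0, 2, 8}.
Verification: at each break x_0, at least two indices attain the minimum of min_i(a_i + i · x_0).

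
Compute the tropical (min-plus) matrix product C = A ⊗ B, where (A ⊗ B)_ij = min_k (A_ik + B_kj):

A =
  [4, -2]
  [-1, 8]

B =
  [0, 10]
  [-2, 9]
A ⊗ B =
  [-4, 7]
  [-1, 9]

Apply the min-plus product entry-by-entry:
  C[0][0] = min over k of (A[0][0] + B[0][0] = 4 + 0 = 4, A[0][1] + B[1][0] = -2 + -2 = -4) = -4 (attained at k = 1)
  C[0][1] = min over k of (A[0][0] + B[0][1] = 4 + 10 = 14, A[0][1] + B[1][1] = -2 + 9 = 7) = 7 (attained at k = 1)
  C[1][0] = min over k of (A[1][0] + B[0][0] = -1 + 0 = -1, A[1][1] + B[1][0] = 8 + -2 = 6) = -1 (attained at k = 0)
  C[1][1] = min over k of (A[1][0] + B[0][1] = -1 + 10 = 9, A[1][1] + B[1][1] = 8 + 9 = 17) = 9 (attained at k = 0)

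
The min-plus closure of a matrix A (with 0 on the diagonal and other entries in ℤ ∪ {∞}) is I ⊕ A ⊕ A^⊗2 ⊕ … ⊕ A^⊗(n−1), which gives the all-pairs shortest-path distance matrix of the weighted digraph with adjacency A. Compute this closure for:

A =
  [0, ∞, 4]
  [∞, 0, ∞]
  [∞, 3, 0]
Closure =
  [0, 7, 4]
  [∞, 0, ∞]
  [∞, 3, 0]

This is the Floyd-Warshall all-pairs shortest-path computation. For each intermediate vertex k = 0, 1, …, 2, update dist[i][j] ← min(dist[i][j], dist[i][k] + dist[k][j]). The final matrix gives, for each (i, j), the minimum total weight of any directed path from i to j (possibly empty when i = j).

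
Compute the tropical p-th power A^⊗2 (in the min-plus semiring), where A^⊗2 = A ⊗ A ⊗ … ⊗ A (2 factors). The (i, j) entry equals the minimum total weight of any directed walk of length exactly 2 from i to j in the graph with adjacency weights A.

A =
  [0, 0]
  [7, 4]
A^⊗2 =
  [0, 0]
  [7, 7]

Each entry (A^⊗2)_ij equals the minimum over all length-2 walks i = v_0 → v_1 → … → v_2 = j of Σ_t A[v_t][v_{t+1}]. For example, for (i, j) = (0, 1) we minimise over 2 possible intermediate vertex sequences; the minimum is 0, attained along the walk 0 → 0 → 1.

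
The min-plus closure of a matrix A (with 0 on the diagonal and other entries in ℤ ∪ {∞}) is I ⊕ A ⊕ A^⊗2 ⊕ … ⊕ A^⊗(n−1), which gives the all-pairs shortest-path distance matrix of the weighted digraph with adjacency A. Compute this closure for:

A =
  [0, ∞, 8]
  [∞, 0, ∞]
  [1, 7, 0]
Closure =
  [0, 15, 8]
  [∞, 0, ∞]
  [1, 7, 0]

This is the Floyd-Warshall all-pairs shortest-path computation. For each intermediate vertex k = 0, 1, …, 2, update dist[i][j] ← min(dist[i][j], dist[i][k] + dist[k][j]). The final matrix gives, for each (i, j), the minimum total weight of any directed path from i to j (possibly empty when i = j).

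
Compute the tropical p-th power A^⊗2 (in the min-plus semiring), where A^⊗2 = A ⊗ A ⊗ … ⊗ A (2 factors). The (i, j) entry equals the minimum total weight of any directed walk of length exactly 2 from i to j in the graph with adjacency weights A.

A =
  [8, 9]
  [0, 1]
A^⊗2 =
  [9, 10]
  [1, 2]

Each entry (A^⊗2)_ij equals the minimum over all length-2 walks i = v_0 → v_1 → … → v_2 = j of Σ_t A[v_t][v_{t+1}]. For example, for (i, j) = (0, 1) we minimise over 2 possible intermediate vertex sequences; the minimum is 10, attained along the walk 0 → 1 → 1.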